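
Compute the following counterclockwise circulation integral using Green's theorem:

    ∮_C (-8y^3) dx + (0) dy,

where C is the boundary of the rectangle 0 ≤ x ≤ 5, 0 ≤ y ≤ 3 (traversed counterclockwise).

Green's theorem converts the closed line integral into a double integral over the enclosed region D:

    ∮_C P dx + Q dy = ∬_D (∂Q/∂x - ∂P/∂y) dA.

Here P = -8y^3, Q = 0, so

    ∂Q/∂x = 0,    ∂P/∂y = -24y^2,
    ∂Q/∂x - ∂P/∂y = 24y^2.

D is the region 0 ≤ x ≤ 5, 0 ≤ y ≤ 3. Evaluating the double integral:

    ∬_D (24y^2) dA = ∫_0^{5} ∫_0^{3} (24y^2) dy dx.

Inner (y from 0 to 3): 216.
Outer (x from 0 to 5): 1080.

Therefore ∮_C P dx + Q dy = 1080.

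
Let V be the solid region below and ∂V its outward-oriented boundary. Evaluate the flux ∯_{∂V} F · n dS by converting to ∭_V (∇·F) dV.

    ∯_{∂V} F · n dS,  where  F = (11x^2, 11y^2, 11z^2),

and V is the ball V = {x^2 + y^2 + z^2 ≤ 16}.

By the divergence theorem,

    ∯_{∂V} F · n dS = ∭_V (∇ · F) dV.

Compute the divergence:
    ∇ · F = ∂F_x/∂x + ∂F_y/∂y + ∂F_z/∂z = 22x + 22y + 22z.

In spherical coordinates, x = ρ sin(φ) cos(θ), y = ρ sin(φ) sin(θ), z = ρ cos(φ), dV = ρ^2 sin(φ) dρ dφ dθ, with 0 ≤ ρ ≤ 4, 0 ≤ φ ≤ π, 0 ≤ θ ≤ 2π.

The integrand, after substitution and multiplying by the volume element, becomes (22ρ (sqrt(2)sin(φ)sin(θ + π/4) + cos(φ))) · ρ^2 sin(φ), so

    ∭_V (∇·F) dV = ∫_0^{2π} ∫_0^{π} ∫_0^{4} (22ρ (sqrt(2)sin(φ)sin(θ + π/4) + cos(φ))) · ρ^2 sin(φ) dρ dφ dθ.

Inner (ρ from 0 to 4): 1408(sqrt(2)sin(φ)sin(θ + π/4) + cos(φ))sin(φ).
Middle (φ from 0 to π): 704sqrt(2)π sin(θ + π/4).
Outer (θ from 0 to 2π): 0.

Therefore ∯_{∂V} F · n dS = 0.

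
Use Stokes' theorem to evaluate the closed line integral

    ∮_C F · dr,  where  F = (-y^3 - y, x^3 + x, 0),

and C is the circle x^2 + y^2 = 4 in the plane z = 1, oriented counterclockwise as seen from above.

Let S be the flat disk x^2 + y^2 ≤ 4 in the plane z = 1, with upward unit normal n̂ = ẑ. By Stokes' theorem,

    ∮_C F · dr = ∬_S (∇ × F) · n̂ dS = ∬_D (curl F)_z dA,

where D is the disk x^2 + y^2 ≤ 4.

Compute the curl of F = (-y^3 - y, x^3 + x, 0):
    (∇ × F)_x = ∂F_z/∂y - ∂F_y/∂z = 0,
    (∇ × F)_y = ∂F_x/∂z - ∂F_z/∂x = 0,
    (∇ × F)_z = ∂F_y/∂x - ∂F_x/∂y = 3x^2 + 3y^2 + 2.

On z = 1, (curl F)_z = 3x^2 + 3y^2 + 2.

Convert to polar (x = r cos θ, y = r sin θ, dA = r dr dθ); the integrand becomes 3r^2 + 2, so

    ∬_D (curl F)_z dA = ∫_0^{2π} ∫_0^{2} (3r^2 + 2) · r dr dθ.

Inner (r from 0 to 2): 16.
Outer (θ from 0 to 2π): 32π.

Therefore ∮_C F · dr = 32π.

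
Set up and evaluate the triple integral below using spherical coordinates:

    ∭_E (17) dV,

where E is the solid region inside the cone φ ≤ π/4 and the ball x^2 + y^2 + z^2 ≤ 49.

In spherical coordinates, x = ρ sin(φ) cos(θ), y = ρ sin(φ) sin(θ), z = ρ cos(φ), and dV = ρ^2 sin(φ) dρ dφ dθ.

The integrand becomes 17, so

    ∭_E (17) dV = ∫_{0}^{2π} ∫_{0}^{π/4} ∫_{0}^{7} (17) · ρ^2 sin(φ) dρ dφ dθ.

Inner (ρ): 5831sin(φ)/3.
Middle (φ): 5831/3 - 5831sqrt(2)/6.
Outer (θ): 5831π (2 - sqrt(2))/3.

Therefore the triple integral equals 5831π (2 - sqrt(2))/3.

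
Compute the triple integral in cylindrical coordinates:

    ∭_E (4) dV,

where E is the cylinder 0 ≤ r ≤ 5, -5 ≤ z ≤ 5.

In cylindrical coordinates, x = r cos(θ), y = r sin(θ), z = z, and dV = r dr dθ dz.

The integrand becomes 4, so

    ∭_E (4) dV = ∫_{0}^{2π} ∫_{0}^{5} ∫_{-5}^{5} (4) · r dz dr dθ.

Inner (z): 40r.
Middle (r from 0 to 5): 500.
Outer (θ): 1000π.

Therefore the triple integral equals 1000π.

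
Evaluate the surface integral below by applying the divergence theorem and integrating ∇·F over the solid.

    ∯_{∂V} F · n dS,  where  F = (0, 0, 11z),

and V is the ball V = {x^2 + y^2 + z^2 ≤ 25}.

By the divergence theorem,

    ∯_{∂V} F · n dS = ∭_V (∇ · F) dV.

Compute the divergence:
    ∇ · F = ∂F_x/∂x + ∂F_y/∂y + ∂F_z/∂z = 0 + 0 + 11 = 11.

In spherical coordinates, x = ρ sin(φ) cos(θ), y = ρ sin(φ) sin(θ), z = ρ cos(φ), dV = ρ^2 sin(φ) dρ dφ dθ, with 0 ≤ ρ ≤ 5, 0 ≤ φ ≤ π, 0 ≤ θ ≤ 2π.

The integrand, after substitution and multiplying by the volume element, becomes (11) · ρ^2 sin(φ), so

    ∭_V (∇·F) dV = ∫_0^{2π} ∫_0^{π} ∫_0^{5} (11) · ρ^2 sin(φ) dρ dφ dθ.

Inner (ρ from 0 to 5): 1375sin(φ)/3.
Middle (φ from 0 to π): 2750/3.
Outer (θ from 0 to 2π): 5500π/3.

Therefore ∯_{∂V} F · n dS = 5500π/3.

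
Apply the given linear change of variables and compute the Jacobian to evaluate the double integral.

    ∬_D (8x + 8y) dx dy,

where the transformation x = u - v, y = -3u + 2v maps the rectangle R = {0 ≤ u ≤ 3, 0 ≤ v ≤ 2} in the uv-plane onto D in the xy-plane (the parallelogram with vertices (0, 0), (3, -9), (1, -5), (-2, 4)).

Compute the Jacobian determinant of (x, y) with respect to (u, v):

    ∂(x,y)/∂(u,v) = | 1  -1 | = (1)(2) - (-1)(-3) = -1.
                   | -3  2 |

Its absolute value is |J| = 1 (the area scaling factor).

Substituting x = u - v, y = -3u + 2v into the integrand,

    8x + 8y → -16u + 8v,

so the integral becomes

    ∬_R (-16u + 8v) · |J| du dv = ∫_0^3 ∫_0^2 (-16u + 8v) dv du.

Inner (v): 16 - 32u.
Outer (u): -96.

Therefore ∬_D (8x + 8y) dx dy = -96.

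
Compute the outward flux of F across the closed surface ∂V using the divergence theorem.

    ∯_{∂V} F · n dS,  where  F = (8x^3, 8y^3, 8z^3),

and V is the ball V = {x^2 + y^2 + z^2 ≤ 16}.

By the divergence theorem,

    ∯_{∂V} F · n dS = ∭_V (∇ · F) dV.

Compute the divergence:
    ∇ · F = ∂F_x/∂x + ∂F_y/∂y + ∂F_z/∂z = 24x^2 + 24y^2 + 24z^2.

In spherical coordinates, x = ρ sin(φ) cos(θ), y = ρ sin(φ) sin(θ), z = ρ cos(φ), dV = ρ^2 sin(φ) dρ dφ dθ, with 0 ≤ ρ ≤ 4, 0 ≤ φ ≤ π, 0 ≤ θ ≤ 2π.

The integrand, after substitution and multiplying by the volume element, becomes (24ρ^2) · ρ^2 sin(φ), so

    ∭_V (∇·F) dV = ∫_0^{2π} ∫_0^{π} ∫_0^{4} (24ρ^2) · ρ^2 sin(φ) dρ dφ dθ.

Inner (ρ from 0 to 4): 24576sin(φ)/5.
Middle (φ from 0 to π): 49152/5.
Outer (θ from 0 to 2π): 98304π/5.

Therefore ∯_{∂V} F · n dS = 98304π/5.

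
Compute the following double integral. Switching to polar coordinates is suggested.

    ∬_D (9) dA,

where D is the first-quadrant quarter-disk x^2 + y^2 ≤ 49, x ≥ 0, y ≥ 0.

The region D is 0 ≤ r ≤ 7, 0 ≤ θ ≤ π/2 in polar coordinates, where x = r cos(θ), y = r sin(θ), and dA = r dr dθ.

Under the substitution, the integrand becomes 9, so

    ∬_D (9) dA = ∫_{0}^{π/2} ∫_{0}^{7} (9) · r dr dθ.

Inner integral (in r): ∫_{0}^{7} (9) · r dr = 441/2.

Outer integral (in θ): ∫_{0}^{π/2} (441/2) dθ = 441π/4.

Therefore ∬_D (9) dA = 441π/4.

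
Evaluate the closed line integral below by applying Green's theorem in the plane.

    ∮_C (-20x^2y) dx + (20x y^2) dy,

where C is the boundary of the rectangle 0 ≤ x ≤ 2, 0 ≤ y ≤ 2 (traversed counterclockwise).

Green's theorem converts the closed line integral into a double integral over the enclosed region D:

    ∮_C P dx + Q dy = ∬_D (∂Q/∂x - ∂P/∂y) dA.

Here P = -20x^2y, Q = 20x y^2, so

    ∂Q/∂x = 20y^2,    ∂P/∂y = -20x^2,
    ∂Q/∂x - ∂P/∂y = 20x^2 + 20y^2.

D is the region 0 ≤ x ≤ 2, 0 ≤ y ≤ 2. Evaluating the double integral:

    ∬_D (20x^2 + 20y^2) dA = ∫_0^{2} ∫_0^{2} (20x^2 + 20y^2) dy dx.

Inner (y from 0 to 2): 40x^2 + 160/3.
Outer (x from 0 to 2): 640/3.

Therefore ∮_C P dx + Q dy = 640/3.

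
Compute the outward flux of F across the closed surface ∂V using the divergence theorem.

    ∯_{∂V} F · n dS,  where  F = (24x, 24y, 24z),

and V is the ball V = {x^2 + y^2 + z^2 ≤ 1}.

By the divergence theorem,

    ∯_{∂V} F · n dS = ∭_V (∇ · F) dV.

Compute the divergence:
    ∇ · F = ∂F_x/∂x + ∂F_y/∂y + ∂F_z/∂z = 24 + 24 + 24 = 72.

In spherical coordinates, x = ρ sin(φ) cos(θ), y = ρ sin(φ) sin(θ), z = ρ cos(φ), dV = ρ^2 sin(φ) dρ dφ dθ, with 0 ≤ ρ ≤ 1, 0 ≤ φ ≤ π, 0 ≤ θ ≤ 2π.

The integrand, after substitution and multiplying by the volume element, becomes (72) · ρ^2 sin(φ), so

    ∭_V (∇·F) dV = ∫_0^{2π} ∫_0^{π} ∫_0^{1} (72) · ρ^2 sin(φ) dρ dφ dθ.

Inner (ρ from 0 to 1): 24sin(φ).
Middle (φ from 0 to π): 48.
Outer (θ from 0 to 2π): 96π.

Therefore ∯_{∂V} F · n dS = 96π.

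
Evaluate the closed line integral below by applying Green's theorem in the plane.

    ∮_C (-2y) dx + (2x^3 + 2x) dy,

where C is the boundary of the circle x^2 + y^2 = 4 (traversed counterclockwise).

Green's theorem converts the closed line integral into a double integral over the enclosed region D:

    ∮_C P dx + Q dy = ∬_D (∂Q/∂x - ∂P/∂y) dA.

Here P = -2y, Q = 2x^3 + 2x, so

    ∂Q/∂x = 6x^2 + 2,    ∂P/∂y = -2,
    ∂Q/∂x - ∂P/∂y = 6x^2 + 4.

D is the region x^2 + y^2 ≤ 4. Evaluating the double integral:

In polar coordinates (x = r cos θ, y = r sin θ, dA = r dr dθ) the integrand becomes 6r^2cos(θ)^2 + 4, so

    ∬_D (6x^2 + 4) dA = ∫_0^{2π} ∫_0^{2} (6r^2cos(θ)^2 + 4) · r dr dθ.

Inner (r from 0 to 2): 24cos(θ)^2 + 8.
Outer (θ from 0 to 2π): 40π.

Therefore ∮_C P dx + Q dy = 40π.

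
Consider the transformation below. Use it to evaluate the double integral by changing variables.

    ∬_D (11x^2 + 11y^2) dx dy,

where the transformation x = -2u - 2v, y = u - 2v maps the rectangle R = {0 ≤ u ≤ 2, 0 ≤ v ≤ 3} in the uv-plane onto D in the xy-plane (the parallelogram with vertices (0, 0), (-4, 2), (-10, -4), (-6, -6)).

Compute the Jacobian determinant of (x, y) with respect to (u, v):

    ∂(x,y)/∂(u,v) = | -2  -2 | = (-2)(-2) - (-2)(1) = 6.
                   | 1  -2 |

Its absolute value is |J| = 6 (the area scaling factor).

Substituting x = -2u - 2v, y = u - 2v into the integrand,

    11x^2 + 11y^2 → 55u^2 + 44u v + 88v^2,

so the integral becomes

    ∬_R (55u^2 + 44u v + 88v^2) · |J| du dv = ∫_0^2 ∫_0^3 (330u^2 + 264u v + 528v^2) dv du.

Inner (v): 990u^2 + 1188u + 4752.
Outer (u): 14520.

Therefore ∬_D (11x^2 + 11y^2) dx dy = 14520.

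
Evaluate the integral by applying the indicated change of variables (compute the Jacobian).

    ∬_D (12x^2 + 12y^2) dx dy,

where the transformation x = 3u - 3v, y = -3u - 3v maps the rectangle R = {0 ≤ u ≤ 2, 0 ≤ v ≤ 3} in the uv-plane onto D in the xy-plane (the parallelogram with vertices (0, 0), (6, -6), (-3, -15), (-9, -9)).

Compute the Jacobian determinant of (x, y) with respect to (u, v):

    ∂(x,y)/∂(u,v) = | 3  -3 | = (3)(-3) - (-3)(-3) = -18.
                   | -3  -3 |

Its absolute value is |J| = 18 (the area scaling factor).

Substituting x = 3u - 3v, y = -3u - 3v into the integrand,

    12x^2 + 12y^2 → 216u^2 + 216v^2,

so the integral becomes

    ∬_R (216u^2 + 216v^2) · |J| du dv = ∫_0^2 ∫_0^3 (3888u^2 + 3888v^2) dv du.

Inner (v): 11664u^2 + 34992.
Outer (u): 101088.

Therefore ∬_D (12x^2 + 12y^2) dx dy = 101088.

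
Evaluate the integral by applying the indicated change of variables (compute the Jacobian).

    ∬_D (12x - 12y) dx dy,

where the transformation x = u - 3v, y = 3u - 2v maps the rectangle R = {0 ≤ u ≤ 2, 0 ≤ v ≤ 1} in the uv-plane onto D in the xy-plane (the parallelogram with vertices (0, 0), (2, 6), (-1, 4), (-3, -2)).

Compute the Jacobian determinant of (x, y) with respect to (u, v):

    ∂(x,y)/∂(u,v) = | 1  -3 | = (1)(-2) - (-3)(3) = 7.
                   | 3  -2 |

Its absolute value is |J| = 7 (the area scaling factor).

Substituting x = u - 3v, y = 3u - 2v into the integrand,

    12x - 12y → -24u - 12v,

so the integral becomes

    ∬_R (-24u - 12v) · |J| du dv = ∫_0^2 ∫_0^1 (-168u - 84v) dv du.

Inner (v): -168u - 42.
Outer (u): -420.

Therefore ∬_D (12x - 12y) dx dy = -420.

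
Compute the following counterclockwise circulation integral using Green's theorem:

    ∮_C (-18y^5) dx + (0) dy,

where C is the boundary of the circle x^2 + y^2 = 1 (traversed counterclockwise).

Green's theorem converts the closed line integral into a double integral over the enclosed region D:

    ∮_C P dx + Q dy = ∬_D (∂Q/∂x - ∂P/∂y) dA.

Here P = -18y^5, Q = 0, so

    ∂Q/∂x = 0,    ∂P/∂y = -90y^4,
    ∂Q/∂x - ∂P/∂y = 90y^4.

D is the region x^2 + y^2 ≤ 1. Evaluating the double integral:

In polar coordinates (x = r cos θ, y = r sin θ, dA = r dr dθ) the integrand becomes 90r^4sin(θ)^4, so

    ∬_D (90y^4) dA = ∫_0^{2π} ∫_0^{1} (90r^4sin(θ)^4) · r dr dθ.

Inner (r from 0 to 1): 15sin(θ)^4.
Outer (θ from 0 to 2π): 45π/4.

Therefore ∮_C P dx + Q dy = 45π/4.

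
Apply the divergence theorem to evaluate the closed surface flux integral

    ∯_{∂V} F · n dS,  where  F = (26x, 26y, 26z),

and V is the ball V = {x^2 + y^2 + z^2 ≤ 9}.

By the divergence theorem,

    ∯_{∂V} F · n dS = ∭_V (∇ · F) dV.

Compute the divergence:
    ∇ · F = ∂F_x/∂x + ∂F_y/∂y + ∂F_z/∂z = 26 + 26 + 26 = 78.

In spherical coordinates, x = ρ sin(φ) cos(θ), y = ρ sin(φ) sin(θ), z = ρ cos(φ), dV = ρ^2 sin(φ) dρ dφ dθ, with 0 ≤ ρ ≤ 3, 0 ≤ φ ≤ π, 0 ≤ θ ≤ 2π.

The integrand, after substitution and multiplying by the volume element, becomes (78) · ρ^2 sin(φ), so

    ∭_V (∇·F) dV = ∫_0^{2π} ∫_0^{π} ∫_0^{3} (78) · ρ^2 sin(φ) dρ dφ dθ.

Inner (ρ from 0 to 3): 702sin(φ).
Middle (φ from 0 to π): 1404.
Outer (θ from 0 to 2π): 2808π.

Therefore ∯_{∂V} F · n dS = 2808π.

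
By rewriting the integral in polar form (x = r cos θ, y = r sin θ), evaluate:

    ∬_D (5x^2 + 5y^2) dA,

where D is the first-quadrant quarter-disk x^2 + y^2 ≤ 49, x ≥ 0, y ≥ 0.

The region D is 0 ≤ r ≤ 7, 0 ≤ θ ≤ π/2 in polar coordinates, where x = r cos(θ), y = r sin(θ), and dA = r dr dθ.

Under the substitution, the integrand becomes 5r^2, so

    ∬_D (5x^2 + 5y^2) dA = ∫_{0}^{π/2} ∫_{0}^{7} (5r^2) · r dr dθ.

Inner integral (in r): ∫_{0}^{7} (5r^2) · r dr = 12005/4.

Outer integral (in θ): ∫_{0}^{π/2} (12005/4) dθ = 12005π/8.

Therefore ∬_D (5x^2 + 5y^2) dA = 12005π/8.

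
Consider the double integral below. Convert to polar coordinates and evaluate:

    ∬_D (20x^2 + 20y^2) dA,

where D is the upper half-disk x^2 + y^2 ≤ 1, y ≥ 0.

The region D is 0 ≤ r ≤ 1, 0 ≤ θ ≤ π in polar coordinates, where x = r cos(θ), y = r sin(θ), and dA = r dr dθ.

Under the substitution, the integrand becomes 20r^2, so

    ∬_D (20x^2 + 20y^2) dA = ∫_{0}^{π} ∫_{0}^{1} (20r^2) · r dr dθ.

Inner integral (in r): ∫_{0}^{1} (20r^2) · r dr = 5.

Outer integral (in θ): ∫_{0}^{π} (5) dθ = 5π.

Therefore ∬_D (20x^2 + 20y^2) dA = 5π.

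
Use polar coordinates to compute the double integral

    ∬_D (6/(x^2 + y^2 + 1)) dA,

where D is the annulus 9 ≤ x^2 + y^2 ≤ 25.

The region D is 3 ≤ r ≤ 5, 0 ≤ θ ≤ 2π in polar coordinates, where x = r cos(θ), y = r sin(θ), and dA = r dr dθ.

Under the substitution, the integrand becomes 6/(r^2 + 1), so

    ∬_D (6/(x^2 + y^2 + 1)) dA = ∫_{0}^{2π} ∫_{3}^{5} (6/(r^2 + 1)) · r dr dθ.

Inner integral (in r): ∫_{3}^{5} (6/(r^2 + 1)) · r dr = log(2197/125).

Outer integral (in θ): ∫_{0}^{2π} (log(2197/125)) dθ = log((2197/125)^(2π)).

Therefore ∬_D (6/(x^2 + y^2 + 1)) dA = log((2197/125)^(2π)).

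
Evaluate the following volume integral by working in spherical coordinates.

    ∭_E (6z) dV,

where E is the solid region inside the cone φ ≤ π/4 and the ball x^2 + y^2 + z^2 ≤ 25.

In spherical coordinates, x = ρ sin(φ) cos(θ), y = ρ sin(φ) sin(θ), z = ρ cos(φ), and dV = ρ^2 sin(φ) dρ dφ dθ.

The integrand becomes 6ρ cos(φ), so

    ∭_E (6z) dV = ∫_{0}^{2π} ∫_{0}^{π/4} ∫_{0}^{5} (6ρ cos(φ)) · ρ^2 sin(φ) dρ dφ dθ.

Inner (ρ): 1875sin(2φ)/4.
Middle (φ): 1875/8.
Outer (θ): 1875π/4.

Therefore the triple integral equals 1875π/4.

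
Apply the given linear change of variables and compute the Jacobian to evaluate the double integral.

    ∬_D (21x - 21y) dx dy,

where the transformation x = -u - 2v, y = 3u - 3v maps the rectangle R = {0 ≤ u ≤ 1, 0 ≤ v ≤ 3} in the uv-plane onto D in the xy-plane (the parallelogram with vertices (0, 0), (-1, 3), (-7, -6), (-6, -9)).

Compute the Jacobian determinant of (x, y) with respect to (u, v):

    ∂(x,y)/∂(u,v) = | -1  -2 | = (-1)(-3) - (-2)(3) = 9.
                   | 3  -3 |

Its absolute value is |J| = 9 (the area scaling factor).

Substituting x = -u - 2v, y = 3u - 3v into the integrand,

    21x - 21y → -84u + 21v,

so the integral becomes

    ∬_R (-84u + 21v) · |J| du dv = ∫_0^1 ∫_0^3 (-756u + 189v) dv du.

Inner (v): 1701/2 - 2268u.
Outer (u): -567/2.

Therefore ∬_D (21x - 21y) dx dy = -567/2.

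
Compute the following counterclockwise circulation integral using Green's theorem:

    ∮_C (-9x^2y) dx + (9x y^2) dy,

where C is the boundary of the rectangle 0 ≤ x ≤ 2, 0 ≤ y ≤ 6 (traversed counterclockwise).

Green's theorem converts the closed line integral into a double integral over the enclosed region D:

    ∮_C P dx + Q dy = ∬_D (∂Q/∂x - ∂P/∂y) dA.

Here P = -9x^2y, Q = 9x y^2, so

    ∂Q/∂x = 9y^2,    ∂P/∂y = -9x^2,
    ∂Q/∂x - ∂P/∂y = 9x^2 + 9y^2.

D is the region 0 ≤ x ≤ 2, 0 ≤ y ≤ 6. Evaluating the double integral:

    ∬_D (9x^2 + 9y^2) dA = ∫_0^{2} ∫_0^{6} (9x^2 + 9y^2) dy dx.

Inner (y from 0 to 6): 54x^2 + 648.
Outer (x from 0 to 2): 1440.

Therefore ∮_C P dx + Q dy = 1440.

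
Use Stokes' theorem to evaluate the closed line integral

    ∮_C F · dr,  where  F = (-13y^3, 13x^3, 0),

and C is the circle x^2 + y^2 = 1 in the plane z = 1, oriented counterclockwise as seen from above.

Let S be the flat disk x^2 + y^2 ≤ 1 in the plane z = 1, with upward unit normal n̂ = ẑ. By Stokes' theorem,

    ∮_C F · dr = ∬_S (∇ × F) · n̂ dS = ∬_D (curl F)_z dA,

where D is the disk x^2 + y^2 ≤ 1.

Compute the curl of F = (-13y^3, 13x^3, 0):
    (∇ × F)_x = ∂F_z/∂y - ∂F_y/∂z = 0,
    (∇ × F)_y = ∂F_x/∂z - ∂F_z/∂x = 0,
    (∇ × F)_z = ∂F_y/∂x - ∂F_x/∂y = 39x^2 + 39y^2.

On z = 1, (curl F)_z = 39x^2 + 39y^2.

Convert to polar (x = r cos θ, y = r sin θ, dA = r dr dθ); the integrand becomes 39r^2, so

    ∬_D (curl F)_z dA = ∫_0^{2π} ∫_0^{1} (39r^2) · r dr dθ.

Inner (r from 0 to 1): 39/4.
Outer (θ from 0 to 2π): 39π/2.

Therefore ∮_C F · dr = 39π/2.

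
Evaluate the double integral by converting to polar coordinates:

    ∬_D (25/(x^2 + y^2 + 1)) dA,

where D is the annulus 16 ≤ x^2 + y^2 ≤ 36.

The region D is 4 ≤ r ≤ 6, 0 ≤ θ ≤ 2π in polar coordinates, where x = r cos(θ), y = r sin(θ), and dA = r dr dθ.

Under the substitution, the integrand becomes 25/(r^2 + 1), so

    ∬_D (25/(x^2 + y^2 + 1)) dA = ∫_{0}^{2π} ∫_{4}^{6} (25/(r^2 + 1)) · r dr dθ.

Inner integral (in r): ∫_{4}^{6} (25/(r^2 + 1)) · r dr = log(6582952005840035281sqrt(629)/9904578032905937).

Outer integral (in θ): ∫_{0}^{2π} (log(6582952005840035281sqrt(629)/9904578032905937)) dθ = log((6582952005840035281sqrt(629)/9904578032905937)^(2π)).

Therefore ∬_D (25/(x^2 + y^2 + 1)) dA = log((6582952005840035281sqrt(629)/9904578032905937)^(2π)).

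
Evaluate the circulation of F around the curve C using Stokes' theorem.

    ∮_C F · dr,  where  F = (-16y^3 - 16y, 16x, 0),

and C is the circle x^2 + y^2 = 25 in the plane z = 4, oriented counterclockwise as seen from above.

Let S be the flat disk x^2 + y^2 ≤ 25 in the plane z = 4, with upward unit normal n̂ = ẑ. By Stokes' theorem,

    ∮_C F · dr = ∬_S (∇ × F) · n̂ dS = ∬_D (curl F)_z dA,

where D is the disk x^2 + y^2 ≤ 25.

Compute the curl of F = (-16y^3 - 16y, 16x, 0):
    (∇ × F)_x = ∂F_z/∂y - ∂F_y/∂z = 0,
    (∇ × F)_y = ∂F_x/∂z - ∂F_z/∂x = 0,
    (∇ × F)_z = ∂F_y/∂x - ∂F_x/∂y = 48y^2 + 32.

On z = 4, (curl F)_z = 48y^2 + 32.

Convert to polar (x = r cos θ, y = r sin θ, dA = r dr dθ); the integrand becomes 48r^2sin(θ)^2 + 32, so

    ∬_D (curl F)_z dA = ∫_0^{2π} ∫_0^{5} (48r^2sin(θ)^2 + 32) · r dr dθ.

Inner (r from 0 to 5): 7500sin(θ)^2 + 400.
Outer (θ from 0 to 2π): 8300π.

Therefore ∮_C F · dr = 8300π.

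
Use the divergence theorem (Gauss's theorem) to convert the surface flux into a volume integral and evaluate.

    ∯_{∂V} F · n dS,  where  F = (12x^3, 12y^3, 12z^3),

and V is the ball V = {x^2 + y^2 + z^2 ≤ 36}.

By the divergence theorem,

    ∯_{∂V} F · n dS = ∭_V (∇ · F) dV.

Compute the divergence:
    ∇ · F = ∂F_x/∂x + ∂F_y/∂y + ∂F_z/∂z = 36x^2 + 36y^2 + 36z^2.

In spherical coordinates, x = ρ sin(φ) cos(θ), y = ρ sin(φ) sin(θ), z = ρ cos(φ), dV = ρ^2 sin(φ) dρ dφ dθ, with 0 ≤ ρ ≤ 6, 0 ≤ φ ≤ π, 0 ≤ θ ≤ 2π.

The integrand, after substitution and multiplying by the volume element, becomes (36ρ^2) · ρ^2 sin(φ), so

    ∭_V (∇·F) dV = ∫_0^{2π} ∫_0^{π} ∫_0^{6} (36ρ^2) · ρ^2 sin(φ) dρ dφ dθ.

Inner (ρ from 0 to 6): 279936sin(φ)/5.
Middle (φ from 0 to π): 559872/5.
Outer (θ from 0 to 2π): 1119744π/5.

Therefore ∯_{∂V} F · n dS = 1119744π/5.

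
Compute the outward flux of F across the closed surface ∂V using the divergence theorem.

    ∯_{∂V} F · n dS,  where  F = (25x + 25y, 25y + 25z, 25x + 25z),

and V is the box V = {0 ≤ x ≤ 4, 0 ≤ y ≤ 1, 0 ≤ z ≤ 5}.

By the divergence theorem,

    ∯_{∂V} F · n dS = ∭_V (∇ · F) dV.

Compute the divergence:
    ∇ · F = ∂F_x/∂x + ∂F_y/∂y + ∂F_z/∂z = 25 + 25 + 25 = 75.

V is a rectangular box, so dV = dx dy dz with 0 ≤ x ≤ 4, 0 ≤ y ≤ 1, 0 ≤ z ≤ 5.

Integrate (75) over V as an iterated integral:

    ∭_V (∇·F) dV = ∫_0^{4} ∫_0^{1} ∫_0^{5} (75) dz dy dx.

Inner (z from 0 to 5): 375.
Middle (y from 0 to 1): 375.
Outer (x from 0 to 4): 1500.

Therefore ∯_{∂V} F · n dS = 1500.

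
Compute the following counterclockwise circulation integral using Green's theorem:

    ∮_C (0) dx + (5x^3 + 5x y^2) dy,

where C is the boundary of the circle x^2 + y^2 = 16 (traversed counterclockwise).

Green's theorem converts the closed line integral into a double integral over the enclosed region D:

    ∮_C P dx + Q dy = ∬_D (∂Q/∂x - ∂P/∂y) dA.

Here P = 0, Q = 5x^3 + 5x y^2, so

    ∂Q/∂x = 15x^2 + 5y^2,    ∂P/∂y = 0,
    ∂Q/∂x - ∂P/∂y = 15x^2 + 5y^2.

D is the region x^2 + y^2 ≤ 16. Evaluating the double integral:

In polar coordinates (x = r cos θ, y = r sin θ, dA = r dr dθ) the integrand becomes 5r^2(cos(2θ) + 2), so

    ∬_D (15x^2 + 5y^2) dA = ∫_0^{2π} ∫_0^{4} (5r^2(cos(2θ) + 2)) · r dr dθ.

Inner (r from 0 to 4): 320cos(2θ) + 640.
Outer (θ from 0 to 2π): 1280π.

Therefore ∮_C P dx + Q dy = 1280π.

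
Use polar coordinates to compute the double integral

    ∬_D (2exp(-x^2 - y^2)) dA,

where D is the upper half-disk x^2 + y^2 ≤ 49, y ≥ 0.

The region D is 0 ≤ r ≤ 7, 0 ≤ θ ≤ π in polar coordinates, where x = r cos(θ), y = r sin(θ), and dA = r dr dθ.

Under the substitution, the integrand becomes 2exp(-r^2), so

    ∬_D (2exp(-x^2 - y^2)) dA = ∫_{0}^{π} ∫_{0}^{7} (2exp(-r^2)) · r dr dθ.

Inner integral (in r): ∫_{0}^{7} (2exp(-r^2)) · r dr = 1 - exp(-49).

Outer integral (in θ): ∫_{0}^{π} (1 - exp(-49)) dθ = -π exp(-49) + π.

Therefore ∬_D (2exp(-x^2 - y^2)) dA = -π exp(-49) + π.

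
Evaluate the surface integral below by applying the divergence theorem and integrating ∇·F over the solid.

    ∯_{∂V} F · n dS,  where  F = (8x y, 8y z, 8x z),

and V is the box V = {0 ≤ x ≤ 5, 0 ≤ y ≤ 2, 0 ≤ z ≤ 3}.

By the divergence theorem,

    ∯_{∂V} F · n dS = ∭_V (∇ · F) dV.

Compute the divergence:
    ∇ · F = ∂F_x/∂x + ∂F_y/∂y + ∂F_z/∂z = 8y + 8z + 8x = 8x + 8y + 8z.

V is a rectangular box, so dV = dx dy dz with 0 ≤ x ≤ 5, 0 ≤ y ≤ 2, 0 ≤ z ≤ 3.

Integrate (8x + 8y + 8z) over V as an iterated integral:

    ∭_V (∇·F) dV = ∫_0^{5} ∫_0^{2} ∫_0^{3} (8x + 8y + 8z) dz dy dx.

Inner (z from 0 to 3): 24x + 24y + 36.
Middle (y from 0 to 2): 48x + 120.
Outer (x from 0 to 5): 1200.

Therefore ∯_{∂V} F · n dS = 1200.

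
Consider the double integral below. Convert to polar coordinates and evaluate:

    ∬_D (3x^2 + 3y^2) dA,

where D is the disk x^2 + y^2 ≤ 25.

The region D is 0 ≤ r ≤ 5, 0 ≤ θ ≤ 2π in polar coordinates, where x = r cos(θ), y = r sin(θ), and dA = r dr dθ.

Under the substitution, the integrand becomes 3r^2, so

    ∬_D (3x^2 + 3y^2) dA = ∫_{0}^{2π} ∫_{0}^{5} (3r^2) · r dr dθ.

Inner integral (in r): ∫_{0}^{5} (3r^2) · r dr = 1875/4.

Outer integral (in θ): ∫_{0}^{2π} (1875/4) dθ = 1875π/2.

Therefore ∬_D (3x^2 + 3y^2) dA = 1875π/2.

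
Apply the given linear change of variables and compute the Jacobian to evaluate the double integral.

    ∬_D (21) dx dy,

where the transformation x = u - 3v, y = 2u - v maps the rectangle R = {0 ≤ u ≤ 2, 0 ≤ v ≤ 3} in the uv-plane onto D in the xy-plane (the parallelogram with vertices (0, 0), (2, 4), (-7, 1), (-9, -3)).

Compute the Jacobian determinant of (x, y) with respect to (u, v):

    ∂(x,y)/∂(u,v) = | 1  -3 | = (1)(-1) - (-3)(2) = 5.
                   | 2  -1 |

Its absolute value is |J| = 5 (the area scaling factor).

Substituting x = u - 3v, y = 2u - v into the integrand,

    21 → 21,

so the integral becomes

    ∬_R (21) · |J| du dv = ∫_0^2 ∫_0^3 (105) dv du.

Inner (v): 315.
Outer (u): 630.

Therefore ∬_D (21) dx dy = 630.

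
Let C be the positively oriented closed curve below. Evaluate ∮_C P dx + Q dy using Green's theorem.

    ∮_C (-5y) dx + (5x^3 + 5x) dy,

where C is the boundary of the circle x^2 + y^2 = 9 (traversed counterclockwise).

Green's theorem converts the closed line integral into a double integral over the enclosed region D:

    ∮_C P dx + Q dy = ∬_D (∂Q/∂x - ∂P/∂y) dA.

Here P = -5y, Q = 5x^3 + 5x, so

    ∂Q/∂x = 15x^2 + 5,    ∂P/∂y = -5,
    ∂Q/∂x - ∂P/∂y = 15x^2 + 10.

D is the region x^2 + y^2 ≤ 9. Evaluating the double integral:

In polar coordinates (x = r cos θ, y = r sin θ, dA = r dr dθ) the integrand becomes 15r^2cos(θ)^2 + 10, so

    ∬_D (15x^2 + 10) dA = ∫_0^{2π} ∫_0^{3} (15r^2cos(θ)^2 + 10) · r dr dθ.

Inner (r from 0 to 3): 1215cos(θ)^2/4 + 45.
Outer (θ from 0 to 2π): 1575π/4.

Therefore ∮_C P dx + Q dy = 1575π/4.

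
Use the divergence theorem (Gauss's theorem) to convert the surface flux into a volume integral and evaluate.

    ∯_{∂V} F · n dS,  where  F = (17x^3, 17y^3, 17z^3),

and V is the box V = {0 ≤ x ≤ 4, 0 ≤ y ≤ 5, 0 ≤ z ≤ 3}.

By the divergence theorem,

    ∯_{∂V} F · n dS = ∭_V (∇ · F) dV.

Compute the divergence:
    ∇ · F = ∂F_x/∂x + ∂F_y/∂y + ∂F_z/∂z = 51x^2 + 51y^2 + 51z^2.

V is a rectangular box, so dV = dx dy dz with 0 ≤ x ≤ 4, 0 ≤ y ≤ 5, 0 ≤ z ≤ 3.

Integrate (51x^2 + 51y^2 + 51z^2) over V as an iterated integral:

    ∭_V (∇·F) dV = ∫_0^{4} ∫_0^{5} ∫_0^{3} (51x^2 + 51y^2 + 51z^2) dz dy dx.

Inner (z from 0 to 3): 153x^2 + 153y^2 + 459.
Middle (y from 0 to 5): 765x^2 + 8670.
Outer (x from 0 to 4): 51000.

Therefore ∯_{∂V} F · n dS = 51000.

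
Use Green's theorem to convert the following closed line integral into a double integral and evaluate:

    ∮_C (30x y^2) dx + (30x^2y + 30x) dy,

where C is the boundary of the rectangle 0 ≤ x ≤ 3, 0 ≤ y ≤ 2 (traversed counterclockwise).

Green's theorem converts the closed line integral into a double integral over the enclosed region D:

    ∮_C P dx + Q dy = ∬_D (∂Q/∂x - ∂P/∂y) dA.

Here P = 30x y^2, Q = 30x^2y + 30x, so

    ∂Q/∂x = 60x y + 30,    ∂P/∂y = 60x y,
    ∂Q/∂x - ∂P/∂y = 30.

D is the region 0 ≤ x ≤ 3, 0 ≤ y ≤ 2. Evaluating the double integral:

    ∬_D (30) dA = ∫_0^{3} ∫_0^{2} (30) dy dx.

Inner (y from 0 to 2): 60.
Outer (x from 0 to 3): 180.

Therefore ∮_C P dx + Q dy = 180.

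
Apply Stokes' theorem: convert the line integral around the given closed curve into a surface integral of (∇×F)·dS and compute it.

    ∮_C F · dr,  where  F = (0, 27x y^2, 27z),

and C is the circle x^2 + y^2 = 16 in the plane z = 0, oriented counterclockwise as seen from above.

Let S be the flat disk x^2 + y^2 ≤ 16 in the plane z = 0, with upward unit normal n̂ = ẑ. By Stokes' theorem,

    ∮_C F · dr = ∬_S (∇ × F) · n̂ dS = ∬_D (curl F)_z dA,

where D is the disk x^2 + y^2 ≤ 16.

Compute the curl of F = (0, 27x y^2, 27z):
    (∇ × F)_x = ∂F_z/∂y - ∂F_y/∂z = 0,
    (∇ × F)_y = ∂F_x/∂z - ∂F_z/∂x = 0,
    (∇ × F)_z = ∂F_y/∂x - ∂F_x/∂y = 27y^2.

On z = 0, (curl F)_z = 27y^2.

Convert to polar (x = r cos θ, y = r sin θ, dA = r dr dθ); the integrand becomes 27r^2sin(θ)^2, so

    ∬_D (curl F)_z dA = ∫_0^{2π} ∫_0^{4} (27r^2sin(θ)^2) · r dr dθ.

Inner (r from 0 to 4): 1728sin(θ)^2.
Outer (θ from 0 to 2π): 1728π.

Therefore ∮_C F · dr = 1728π.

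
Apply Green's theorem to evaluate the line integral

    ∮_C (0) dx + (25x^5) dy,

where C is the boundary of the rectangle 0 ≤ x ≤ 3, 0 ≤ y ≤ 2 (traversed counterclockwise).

Green's theorem converts the closed line integral into a double integral over the enclosed region D:

    ∮_C P dx + Q dy = ∬_D (∂Q/∂x - ∂P/∂y) dA.

Here P = 0, Q = 25x^5, so

    ∂Q/∂x = 125x^4,    ∂P/∂y = 0,
    ∂Q/∂x - ∂P/∂y = 125x^4.

D is the region 0 ≤ x ≤ 3, 0 ≤ y ≤ 2. Evaluating the double integral:

    ∬_D (125x^4) dA = ∫_0^{3} ∫_0^{2} (125x^4) dy dx.

Inner (y from 0 to 2): 250x^4.
Outer (x from 0 to 3): 12150.

Therefore ∮_C P dx + Q dy = 12150.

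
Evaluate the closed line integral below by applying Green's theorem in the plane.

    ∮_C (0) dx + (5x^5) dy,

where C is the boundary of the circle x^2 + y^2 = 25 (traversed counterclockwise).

Green's theorem converts the closed line integral into a double integral over the enclosed region D:

    ∮_C P dx + Q dy = ∬_D (∂Q/∂x - ∂P/∂y) dA.

Here P = 0, Q = 5x^5, so

    ∂Q/∂x = 25x^4,    ∂P/∂y = 0,
    ∂Q/∂x - ∂P/∂y = 25x^4.

D is the region x^2 + y^2 ≤ 25. Evaluating the double integral:

In polar coordinates (x = r cos θ, y = r sin θ, dA = r dr dθ) the integrand becomes 25r^4cos(θ)^4, so

    ∬_D (25x^4) dA = ∫_0^{2π} ∫_0^{5} (25r^4cos(θ)^4) · r dr dθ.

Inner (r from 0 to 5): 390625cos(θ)^4/6.
Outer (θ from 0 to 2π): 390625π/8.

Therefore ∮_C P dx + Q dy = 390625π/8.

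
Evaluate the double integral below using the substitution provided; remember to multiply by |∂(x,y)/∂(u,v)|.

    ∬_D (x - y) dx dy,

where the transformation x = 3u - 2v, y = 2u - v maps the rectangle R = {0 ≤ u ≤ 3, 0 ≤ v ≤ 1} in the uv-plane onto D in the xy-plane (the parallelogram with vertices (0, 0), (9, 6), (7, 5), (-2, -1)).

Compute the Jacobian determinant of (x, y) with respect to (u, v):

    ∂(x,y)/∂(u,v) = | 3  -2 | = (3)(-1) - (-2)(2) = 1.
                   | 2  -1 |

Its absolute value is |J| = 1 (the area scaling factor).

Substituting x = 3u - 2v, y = 2u - v into the integrand,

    x - y → u - v,

so the integral becomes

    ∬_R (u - v) · |J| du dv = ∫_0^3 ∫_0^1 (u - v) dv du.

Inner (v): u - 1/2.
Outer (u): 3.

Therefore ∬_D (x - y) dx dy = 3.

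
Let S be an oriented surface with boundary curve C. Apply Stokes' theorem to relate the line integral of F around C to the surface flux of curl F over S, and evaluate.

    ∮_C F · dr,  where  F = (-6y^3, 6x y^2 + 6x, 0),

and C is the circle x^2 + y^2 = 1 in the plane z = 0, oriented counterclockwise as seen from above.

Let S be the flat disk x^2 + y^2 ≤ 1 in the plane z = 0, with upward unit normal n̂ = ẑ. By Stokes' theorem,

    ∮_C F · dr = ∬_S (∇ × F) · n̂ dS = ∬_D (curl F)_z dA,

where D is the disk x^2 + y^2 ≤ 1.

Compute the curl of F = (-6y^3, 6x y^2 + 6x, 0):
    (∇ × F)_x = ∂F_z/∂y - ∂F_y/∂z = 0,
    (∇ × F)_y = ∂F_x/∂z - ∂F_z/∂x = 0,
    (∇ × F)_z = ∂F_y/∂x - ∂F_x/∂y = 24y^2 + 6.

On z = 0, (curl F)_z = 24y^2 + 6.

Convert to polar (x = r cos θ, y = r sin θ, dA = r dr dθ); the integrand becomes 24r^2sin(θ)^2 + 6, so

    ∬_D (curl F)_z dA = ∫_0^{2π} ∫_0^{1} (24r^2sin(θ)^2 + 6) · r dr dθ.

Inner (r from 0 to 1): 6 - 3cos(2θ).
Outer (θ from 0 to 2π): 12π.

Therefore ∮_C F · dr = 12π.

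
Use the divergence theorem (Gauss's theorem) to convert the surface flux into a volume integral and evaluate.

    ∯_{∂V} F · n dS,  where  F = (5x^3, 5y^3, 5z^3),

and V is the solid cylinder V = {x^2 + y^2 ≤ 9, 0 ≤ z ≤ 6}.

By the divergence theorem,

    ∯_{∂V} F · n dS = ∭_V (∇ · F) dV.

Compute the divergence:
    ∇ · F = ∂F_x/∂x + ∂F_y/∂y + ∂F_z/∂z = 15x^2 + 15y^2 + 15z^2.

In cylindrical coordinates, x = r cos(θ), y = r sin(θ), z = z, dV = r dr dθ dz, with 0 ≤ r ≤ 3, 0 ≤ θ ≤ 2π, 0 ≤ z ≤ 6.

The integrand, after substitution and multiplying by the volume element, becomes (15r^2 + 15z^2) · r, so

    ∭_V (∇·F) dV = ∫_0^{2π} ∫_0^{3} ∫_0^{6} (15r^2 + 15z^2) · r dz dr dθ.

Inner (z from 0 to 6): 90r (r^2 + 12).
Middle (r from 0 to 3): 13365/2.
Outer (θ from 0 to 2π): 13365π.

Therefore ∯_{∂V} F · n dS = 13365π.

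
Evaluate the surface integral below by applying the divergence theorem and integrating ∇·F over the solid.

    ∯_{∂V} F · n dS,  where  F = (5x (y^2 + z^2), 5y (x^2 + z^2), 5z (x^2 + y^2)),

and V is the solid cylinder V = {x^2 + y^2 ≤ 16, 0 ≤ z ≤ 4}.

By the divergence theorem,

    ∯_{∂V} F · n dS = ∭_V (∇ · F) dV.

Compute the divergence:
    ∇ · F = ∂F_x/∂x + ∂F_y/∂y + ∂F_z/∂z = 5y^2 + 5z^2 + 5x^2 + 5z^2 + 5x^2 + 5y^2 = 10x^2 + 10y^2 + 10z^2.

In cylindrical coordinates, x = r cos(θ), y = r sin(θ), z = z, dV = r dr dθ dz, with 0 ≤ r ≤ 4, 0 ≤ θ ≤ 2π, 0 ≤ z ≤ 4.

The integrand, after substitution and multiplying by the volume element, becomes (10r^2 + 10z^2) · r, so

    ∭_V (∇·F) dV = ∫_0^{2π} ∫_0^{4} ∫_0^{4} (10r^2 + 10z^2) · r dz dr dθ.

Inner (z from 0 to 4): 40r (r^2 + 16/3).
Middle (r from 0 to 4): 12800/3.
Outer (θ from 0 to 2π): 25600π/3.

Therefore ∯_{∂V} F · n dS = 25600π/3.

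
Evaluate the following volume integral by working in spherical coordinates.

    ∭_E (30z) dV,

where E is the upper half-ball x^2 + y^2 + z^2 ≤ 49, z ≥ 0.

In spherical coordinates, x = ρ sin(φ) cos(θ), y = ρ sin(φ) sin(θ), z = ρ cos(φ), and dV = ρ^2 sin(φ) dρ dφ dθ.

The integrand becomes 30ρ cos(φ), so

    ∭_E (30z) dV = ∫_{0}^{2π} ∫_{0}^{π/2} ∫_{0}^{7} (30ρ cos(φ)) · ρ^2 sin(φ) dρ dφ dθ.

Inner (ρ): 36015sin(2φ)/4.
Middle (φ): 36015/4.
Outer (θ): 36015π/2.

Therefore the triple integral equals 36015π/2.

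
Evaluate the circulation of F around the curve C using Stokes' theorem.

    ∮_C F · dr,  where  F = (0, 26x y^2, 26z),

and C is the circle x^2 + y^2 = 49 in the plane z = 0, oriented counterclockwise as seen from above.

Let S be the flat disk x^2 + y^2 ≤ 49 in the plane z = 0, with upward unit normal n̂ = ẑ. By Stokes' theorem,

    ∮_C F · dr = ∬_S (∇ × F) · n̂ dS = ∬_D (curl F)_z dA,

where D is the disk x^2 + y^2 ≤ 49.

Compute the curl of F = (0, 26x y^2, 26z):
    (∇ × F)_x = ∂F_z/∂y - ∂F_y/∂z = 0,
    (∇ × F)_y = ∂F_x/∂z - ∂F_z/∂x = 0,
    (∇ × F)_z = ∂F_y/∂x - ∂F_x/∂y = 26y^2.

On z = 0, (curl F)_z = 26y^2.

Convert to polar (x = r cos θ, y = r sin θ, dA = r dr dθ); the integrand becomes 26r^2sin(θ)^2, so

    ∬_D (curl F)_z dA = ∫_0^{2π} ∫_0^{7} (26r^2sin(θ)^2) · r dr dθ.

Inner (r from 0 to 7): 31213sin(θ)^2/2.
Outer (θ from 0 to 2π): 31213π/2.

Therefore ∮_C F · dr = 31213π/2.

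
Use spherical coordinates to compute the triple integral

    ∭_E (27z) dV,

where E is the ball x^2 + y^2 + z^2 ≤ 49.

In spherical coordinates, x = ρ sin(φ) cos(θ), y = ρ sin(φ) sin(θ), z = ρ cos(φ), and dV = ρ^2 sin(φ) dρ dφ dθ.

The integrand becomes 27ρ cos(φ), so

    ∭_E (27z) dV = ∫_{0}^{2π} ∫_{0}^{π} ∫_{0}^{7} (27ρ cos(φ)) · ρ^2 sin(φ) dρ dφ dθ.

Inner (ρ): 64827sin(2φ)/8.
Middle (φ): 0.
Outer (θ): 0.

Therefore the triple integral equals 0.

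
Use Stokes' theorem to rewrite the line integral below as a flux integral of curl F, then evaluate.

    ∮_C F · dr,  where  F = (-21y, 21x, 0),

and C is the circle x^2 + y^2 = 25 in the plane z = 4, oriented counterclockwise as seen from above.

Let S be the flat disk x^2 + y^2 ≤ 25 in the plane z = 4, with upward unit normal n̂ = ẑ. By Stokes' theorem,

    ∮_C F · dr = ∬_S (∇ × F) · n̂ dS = ∬_D (curl F)_z dA,

where D is the disk x^2 + y^2 ≤ 25.

Compute the curl of F = (-21y, 21x, 0):
    (∇ × F)_x = ∂F_z/∂y - ∂F_y/∂z = 0,
    (∇ × F)_y = ∂F_x/∂z - ∂F_z/∂x = 0,
    (∇ × F)_z = ∂F_y/∂x - ∂F_x/∂y = 42.

On z = 4, (curl F)_z = 42.

Convert to polar (x = r cos θ, y = r sin θ, dA = r dr dθ); the integrand becomes 42, so

    ∬_D (curl F)_z dA = ∫_0^{2π} ∫_0^{5} (42) · r dr dθ.

Inner (r from 0 to 5): 525.
Outer (θ from 0 to 2π): 1050π.

Therefore ∮_C F · dr = 1050π.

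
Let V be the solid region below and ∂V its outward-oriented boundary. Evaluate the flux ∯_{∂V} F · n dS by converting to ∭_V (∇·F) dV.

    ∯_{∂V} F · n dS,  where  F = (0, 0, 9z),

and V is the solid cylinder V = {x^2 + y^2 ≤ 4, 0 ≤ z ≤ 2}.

By the divergence theorem,

    ∯_{∂V} F · n dS = ∭_V (∇ · F) dV.

Compute the divergence:
    ∇ · F = ∂F_x/∂x + ∂F_y/∂y + ∂F_z/∂z = 0 + 0 + 9 = 9.

In cylindrical coordinates, x = r cos(θ), y = r sin(θ), z = z, dV = r dr dθ dz, with 0 ≤ r ≤ 2, 0 ≤ θ ≤ 2π, 0 ≤ z ≤ 2.

The integrand, after substitution and multiplying by the volume element, becomes (9) · r, so

    ∭_V (∇·F) dV = ∫_0^{2π} ∫_0^{2} ∫_0^{2} (9) · r dz dr dθ.

Inner (z from 0 to 2): 18r.
Middle (r from 0 to 2): 36.
Outer (θ from 0 to 2π): 72π.

Therefore ∯_{∂V} F · n dS = 72π.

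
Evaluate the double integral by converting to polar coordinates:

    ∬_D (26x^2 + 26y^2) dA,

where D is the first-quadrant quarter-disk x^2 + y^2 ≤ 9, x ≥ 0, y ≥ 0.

The region D is 0 ≤ r ≤ 3, 0 ≤ θ ≤ π/2 in polar coordinates, where x = r cos(θ), y = r sin(θ), and dA = r dr dθ.

Under the substitution, the integrand becomes 26r^2, so

    ∬_D (26x^2 + 26y^2) dA = ∫_{0}^{π/2} ∫_{0}^{3} (26r^2) · r dr dθ.

Inner integral (in r): ∫_{0}^{3} (26r^2) · r dr = 1053/2.

Outer integral (in θ): ∫_{0}^{π/2} (1053/2) dθ = 1053π/4.

Therefore ∬_D (26x^2 + 26y^2) dA = 1053π/4.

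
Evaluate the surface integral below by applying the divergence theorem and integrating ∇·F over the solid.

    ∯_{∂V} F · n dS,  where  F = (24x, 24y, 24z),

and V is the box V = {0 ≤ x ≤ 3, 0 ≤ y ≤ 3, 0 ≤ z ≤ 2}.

By the divergence theorem,

    ∯_{∂V} F · n dS = ∭_V (∇ · F) dV.

Compute the divergence:
    ∇ · F = ∂F_x/∂x + ∂F_y/∂y + ∂F_z/∂z = 24 + 24 + 24 = 72.

V is a rectangular box, so dV = dx dy dz with 0 ≤ x ≤ 3, 0 ≤ y ≤ 3, 0 ≤ z ≤ 2.

Integrate (72) over V as an iterated integral:

    ∭_V (∇·F) dV = ∫_0^{3} ∫_0^{3} ∫_0^{2} (72) dz dy dx.

Inner (z from 0 to 2): 144.
Middle (y from 0 to 3): 432.
Outer (x from 0 to 3): 1296.

Therefore ∯_{∂V} F · n dS = 1296.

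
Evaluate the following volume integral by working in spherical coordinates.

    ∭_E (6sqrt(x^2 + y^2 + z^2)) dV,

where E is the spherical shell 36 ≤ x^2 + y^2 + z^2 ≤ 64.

In spherical coordinates, x = ρ sin(φ) cos(θ), y = ρ sin(φ) sin(θ), z = ρ cos(φ), and dV = ρ^2 sin(φ) dρ dφ dθ.

The integrand becomes 6ρ, so

    ∭_E (6sqrt(x^2 + y^2 + z^2)) dV = ∫_{0}^{2π} ∫_{0}^{π} ∫_{6}^{8} (6ρ) · ρ^2 sin(φ) dρ dφ dθ.

Inner (ρ): 4200sin(φ).
Middle (φ): 8400.
Outer (θ): 16800π.

Therefore the triple integral equals 16800π.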